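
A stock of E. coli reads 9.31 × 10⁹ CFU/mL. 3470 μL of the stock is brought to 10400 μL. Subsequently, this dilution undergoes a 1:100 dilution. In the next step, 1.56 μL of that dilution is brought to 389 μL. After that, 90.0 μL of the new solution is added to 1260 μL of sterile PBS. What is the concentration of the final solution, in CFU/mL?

Overall dilution factor = 2.997 × 100 × 249.4 × 15 = 1.12 × 10⁶.
9.31 × 10⁹ CFU/mL / 1.12 × 10⁶ = 8300 CFU/mL.

8300 CFU/mL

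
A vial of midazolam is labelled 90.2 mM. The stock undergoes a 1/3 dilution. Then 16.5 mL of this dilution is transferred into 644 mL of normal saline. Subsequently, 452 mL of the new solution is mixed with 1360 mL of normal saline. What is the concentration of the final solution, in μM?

Overall dilution factor = 3 × 40.03 × 4.009 = 481.
90.2 mM / 481 = 0.187 mM = 187 μM.

187 μM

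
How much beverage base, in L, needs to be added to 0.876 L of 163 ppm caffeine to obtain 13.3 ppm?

V₂ = C₁V₁/C₂ = 163 × 0.876 / 13.3 = 10.7 L.
Diluent to add = V₂ − V₁ = 10.7 − 0.876 = 9.86 L.

9.86 L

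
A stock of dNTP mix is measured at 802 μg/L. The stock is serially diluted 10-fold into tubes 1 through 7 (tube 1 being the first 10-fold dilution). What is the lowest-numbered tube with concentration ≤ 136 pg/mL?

tube 4

Tube n has concentration 802 μg/L / 10ⁿ.
Need 10ⁿ ≥ 802 μg/L / 136 pg/mL = 5897, so n ≥ 3.77.
First such tube: n = 4.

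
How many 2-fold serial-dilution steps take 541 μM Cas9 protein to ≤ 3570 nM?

Need 2ⁿ ≥ 152, so n ≥ log(152)/log(2) = 7.24.
Minimum whole steps: n = 8.

8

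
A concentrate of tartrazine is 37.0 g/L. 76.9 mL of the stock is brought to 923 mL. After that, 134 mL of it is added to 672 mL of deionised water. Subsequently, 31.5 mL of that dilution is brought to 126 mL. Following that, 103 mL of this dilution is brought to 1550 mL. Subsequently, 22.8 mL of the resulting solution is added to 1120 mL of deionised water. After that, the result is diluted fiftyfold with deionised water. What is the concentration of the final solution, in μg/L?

3.40 μg/L

Overall dilution factor = 12.00 × 6.015 × 4 × 15.05 × 50.12 × 50 = 1.09 × 10⁷.
37.0 g/L / 1.09 × 10⁷ = 3.40 × 10⁻⁶ g/L = 3.40 μg/L.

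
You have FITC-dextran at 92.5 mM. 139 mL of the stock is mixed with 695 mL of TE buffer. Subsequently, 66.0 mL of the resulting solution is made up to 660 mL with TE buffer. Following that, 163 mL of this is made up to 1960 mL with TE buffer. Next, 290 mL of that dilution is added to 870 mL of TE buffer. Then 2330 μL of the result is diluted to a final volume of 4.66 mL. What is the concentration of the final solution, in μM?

16.0 μM

Overall dilution factor = 6 × 10 × 12.02 × 4 × 2 = 5772.
92.5 mM / 5772 = 0.0160 mM = 16.0 μM.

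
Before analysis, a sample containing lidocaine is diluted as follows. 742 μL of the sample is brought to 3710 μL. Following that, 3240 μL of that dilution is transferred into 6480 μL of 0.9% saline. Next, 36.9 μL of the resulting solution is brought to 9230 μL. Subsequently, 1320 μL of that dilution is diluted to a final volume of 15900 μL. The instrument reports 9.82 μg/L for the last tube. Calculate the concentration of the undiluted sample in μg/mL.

444 μg/mL

Overall dilution factor = 5 × 3 × 250.1 × 12.05 = 4.52 × 10⁴.
Original = 9.82 μg/L × 4.52 × 10⁴ = 4.44 × 10⁵ μg/L = 444 μg/mL.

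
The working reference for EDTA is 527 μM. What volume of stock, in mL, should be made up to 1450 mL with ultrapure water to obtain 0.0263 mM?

0.0263 mM = 26.3 μM.
V₁ = C₂V₂/C₁ = 26.3 × 1450 / 527 = 72.4 mL.

72.4 mL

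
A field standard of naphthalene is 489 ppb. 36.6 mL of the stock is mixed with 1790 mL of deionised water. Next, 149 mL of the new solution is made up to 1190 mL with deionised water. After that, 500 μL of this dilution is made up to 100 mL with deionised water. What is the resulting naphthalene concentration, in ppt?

6.13 ppt

Overall dilution factor = 49.91 × 7.987 × 200 = 7.97 × 10⁴.
489 ppb / 7.97 × 10⁴ = 6.13 × 10⁻³ ppb = 6.13 ppt.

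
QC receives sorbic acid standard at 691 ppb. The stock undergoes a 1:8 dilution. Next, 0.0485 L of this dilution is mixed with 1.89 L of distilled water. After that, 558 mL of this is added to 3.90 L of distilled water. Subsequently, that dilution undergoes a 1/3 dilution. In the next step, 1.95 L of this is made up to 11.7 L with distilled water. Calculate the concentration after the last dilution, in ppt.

15.0 ppt

Overall dilution factor = 8 × 39.97 × 7.989 × 3 × 6 = 4.60 × 10⁴.
691 ppb / 4.60 × 10⁴ = 0.0150 ppb = 15.0 ppt.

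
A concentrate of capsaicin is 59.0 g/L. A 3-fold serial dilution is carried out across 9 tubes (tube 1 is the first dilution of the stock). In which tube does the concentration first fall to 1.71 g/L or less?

Tube n has concentration 59.0 g/L / 3ⁿ.
Need 3ⁿ ≥ 59.0 g/L / 1.71 g/L = 34.5, so n ≥ 3.22.
First such tube: n = 4.

tube 4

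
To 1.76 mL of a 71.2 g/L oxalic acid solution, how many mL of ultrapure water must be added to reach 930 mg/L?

133 mL

930 mg/L = 0.930 g/L.
V₂ = C₁V₁/C₂ = 71.2 × 1.76 / 0.930 = 135 mL.
Diluent to add = V₂ − V₁ = 135 − 1.76 = 133 mL.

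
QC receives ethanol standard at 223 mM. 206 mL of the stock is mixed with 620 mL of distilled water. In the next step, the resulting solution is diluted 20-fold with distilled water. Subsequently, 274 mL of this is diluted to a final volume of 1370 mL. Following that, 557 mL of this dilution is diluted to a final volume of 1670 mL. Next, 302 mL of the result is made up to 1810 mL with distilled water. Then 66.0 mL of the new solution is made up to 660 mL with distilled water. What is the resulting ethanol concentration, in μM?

Overall dilution factor = 4.010 × 20 × 5 × 2.998 × 5.993 × 10 = 7.21 × 10⁴.
223 mM / 7.21 × 10⁴ = 3.09 × 10⁻³ mM = 3.09 μM.

3.09 μM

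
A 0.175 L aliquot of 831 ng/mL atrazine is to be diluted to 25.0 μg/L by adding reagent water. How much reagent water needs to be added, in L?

25.0 μg/L = 25.0 ng/mL.
V₂ = C₁V₁/C₂ = 831 × 0.175 / 25.0 = 5.82 L.
Diluent to add = V₂ − V₁ = 5.82 − 0.175 = 5.64 L.

5.64 L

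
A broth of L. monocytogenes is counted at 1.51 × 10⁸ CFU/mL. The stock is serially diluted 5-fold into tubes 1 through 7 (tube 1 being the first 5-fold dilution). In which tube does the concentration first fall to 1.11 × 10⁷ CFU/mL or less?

Tube n has concentration 1.51 × 10⁸ CFU/mL / 5ⁿ.
Need 5ⁿ ≥ 1.51 × 10⁸ CFU/mL / 1.11 × 10⁷ CFU/mL = 13.6, so n ≥ 1.62.
First such tube: n = 2.

tube 2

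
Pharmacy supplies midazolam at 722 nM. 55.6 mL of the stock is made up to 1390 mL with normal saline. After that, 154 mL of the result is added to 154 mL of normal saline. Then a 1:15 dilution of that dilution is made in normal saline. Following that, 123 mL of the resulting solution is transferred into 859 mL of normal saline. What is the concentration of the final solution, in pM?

121 pM

Overall dilution factor = 25 × 2 × 15 × 7.984 = 5988.
722 nM / 5988 = 0.121 nM = 121 pM.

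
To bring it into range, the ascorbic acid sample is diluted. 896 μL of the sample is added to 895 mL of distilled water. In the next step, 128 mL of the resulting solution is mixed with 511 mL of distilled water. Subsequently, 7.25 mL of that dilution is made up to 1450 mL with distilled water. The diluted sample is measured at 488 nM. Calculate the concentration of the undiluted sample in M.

Overall dilution factor = 999.9 × 4.992 × 200 = 9.98 × 10⁵.
Original = 488 nM × 9.98 × 10⁵ = 4.87 × 10⁸ nM = 0.487 M.

0.487 M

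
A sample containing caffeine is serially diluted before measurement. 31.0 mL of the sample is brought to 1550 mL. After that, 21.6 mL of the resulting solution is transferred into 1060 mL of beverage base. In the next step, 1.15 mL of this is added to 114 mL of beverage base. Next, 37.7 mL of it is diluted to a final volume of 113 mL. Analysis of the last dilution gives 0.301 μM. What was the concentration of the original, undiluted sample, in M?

0.226 M

Overall dilution factor = 50 × 50.07 × 100.1 × 2.997 = 7.51 × 10⁵.
Original = 0.301 μM × 7.51 × 10⁵ = 2.26 × 10⁵ μM = 0.226 M.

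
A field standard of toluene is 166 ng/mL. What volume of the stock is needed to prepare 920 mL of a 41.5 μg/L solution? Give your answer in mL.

41.5 μg/L = 41.5 ng/mL.
V₁ = C₂V₂/C₁ = 41.5 × 920 / 166 = 230 mL.

230 mL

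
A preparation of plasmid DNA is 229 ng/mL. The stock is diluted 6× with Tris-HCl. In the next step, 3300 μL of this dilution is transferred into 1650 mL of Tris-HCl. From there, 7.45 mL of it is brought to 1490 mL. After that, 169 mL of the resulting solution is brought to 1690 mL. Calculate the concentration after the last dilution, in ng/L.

Overall dilution factor = 6 × 501 × 200 × 10 = 6.01 × 10⁶.
229 ng/mL / 6.01 × 10⁶ = 3.81 × 10⁻⁵ ng/mL = 0.0381 ng/L.

0.0381 ng/L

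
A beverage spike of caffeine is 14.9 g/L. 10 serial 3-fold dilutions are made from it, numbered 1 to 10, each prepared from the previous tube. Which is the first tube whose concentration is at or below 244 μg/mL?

tube 4

Tube n has concentration 14.9 g/L / 3ⁿ.
Need 3ⁿ ≥ 14.9 g/L / 244 μg/mL = 61.1, so n ≥ 3.74.
First such tube: n = 4.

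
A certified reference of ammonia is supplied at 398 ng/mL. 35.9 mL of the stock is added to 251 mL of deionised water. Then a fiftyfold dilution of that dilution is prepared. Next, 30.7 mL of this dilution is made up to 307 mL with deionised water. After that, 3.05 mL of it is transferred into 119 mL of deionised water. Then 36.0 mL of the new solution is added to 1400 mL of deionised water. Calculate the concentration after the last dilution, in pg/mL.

Overall dilution factor = 7.992 × 50 × 10 × 40.02 × 39.89 = 6.38 × 10⁶.
398 ng/mL / 6.38 × 10⁶ = 6.24 × 10⁻⁵ ng/mL = 0.0624 pg/mL.

0.0624 pg/mL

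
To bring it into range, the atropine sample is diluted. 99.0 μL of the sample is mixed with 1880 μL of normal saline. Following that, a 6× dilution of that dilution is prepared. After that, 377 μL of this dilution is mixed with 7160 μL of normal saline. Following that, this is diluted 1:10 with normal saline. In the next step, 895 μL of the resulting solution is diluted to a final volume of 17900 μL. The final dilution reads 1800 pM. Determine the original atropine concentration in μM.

863 μM

Overall dilution factor = 19.99 × 6 × 19.99 × 10 × 20 = 4.80 × 10⁵.
Original = 1800 pM × 4.80 × 10⁵ = 8.63 × 10⁸ pM = 863 μM.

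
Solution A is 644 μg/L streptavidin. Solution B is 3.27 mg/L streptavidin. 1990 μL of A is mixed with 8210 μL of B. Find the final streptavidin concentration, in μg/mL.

2.76 μg/mL

C_B = 3.27 mg/L = 3270 μg/L.
C_mix = (C_A·V_A + C_B·V_B)/(V_A + V_B) = (644×1990 + 3270×8210) / 10200 = 2758 μg/L = 2.76 μg/mL.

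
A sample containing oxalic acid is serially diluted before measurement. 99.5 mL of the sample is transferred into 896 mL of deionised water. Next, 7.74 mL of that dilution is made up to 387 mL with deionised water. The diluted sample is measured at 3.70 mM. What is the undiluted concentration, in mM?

1850 mM

Overall dilution factor = 10.01 × 50 = 500.
Original = 3.70 mM × 500 = 1851 mM.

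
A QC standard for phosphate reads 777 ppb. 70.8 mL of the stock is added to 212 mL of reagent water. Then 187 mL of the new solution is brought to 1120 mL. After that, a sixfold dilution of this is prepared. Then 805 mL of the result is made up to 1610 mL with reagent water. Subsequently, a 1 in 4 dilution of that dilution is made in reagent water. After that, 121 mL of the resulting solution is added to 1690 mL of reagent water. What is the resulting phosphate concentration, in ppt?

Overall dilution factor = 3.994 × 5.989 × 6 × 2 × 4 × 14.97 = 1.72 × 10⁴.
777 ppb / 1.72 × 10⁴ = 0.0452 ppb = 45.2 ppt.

45.2 ppt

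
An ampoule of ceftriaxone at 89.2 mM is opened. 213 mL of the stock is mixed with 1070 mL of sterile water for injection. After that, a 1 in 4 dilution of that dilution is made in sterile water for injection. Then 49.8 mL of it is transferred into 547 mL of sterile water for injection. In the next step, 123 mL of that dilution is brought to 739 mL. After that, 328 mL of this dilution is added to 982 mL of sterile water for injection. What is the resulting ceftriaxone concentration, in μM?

Overall dilution factor = 6.023 × 4 × 11.98 × 6.008 × 3.994 = 6929.
89.2 mM / 6929 = 0.0129 mM = 12.9 μM.

12.9 μM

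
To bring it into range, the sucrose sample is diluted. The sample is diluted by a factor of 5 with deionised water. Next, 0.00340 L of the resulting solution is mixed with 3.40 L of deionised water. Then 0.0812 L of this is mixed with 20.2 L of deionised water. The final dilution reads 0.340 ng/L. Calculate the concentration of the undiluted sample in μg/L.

Overall dilution factor = 5 × 1001 × 249.8 = 1.25 × 10⁶.
Original = 0.340 ng/L × 1.25 × 10⁶ = 4.25 × 10⁵ ng/L = 425 μg/L.

425 μg/L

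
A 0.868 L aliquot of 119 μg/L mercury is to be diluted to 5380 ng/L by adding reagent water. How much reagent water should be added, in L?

5380 ng/L = 5.38 μg/L.
V₂ = C₁V₁/C₂ = 119 × 0.868 / 5.38 = 19.2 L.
Diluent to add = V₂ − V₁ = 19.2 − 0.868 = 18.3 L.

18.3 L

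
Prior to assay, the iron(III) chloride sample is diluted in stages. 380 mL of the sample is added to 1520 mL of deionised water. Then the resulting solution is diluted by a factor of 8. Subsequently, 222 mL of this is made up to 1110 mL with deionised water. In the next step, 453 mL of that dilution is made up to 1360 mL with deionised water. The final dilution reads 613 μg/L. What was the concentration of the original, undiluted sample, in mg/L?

Overall dilution factor = 5 × 8 × 5 × 3.002 = 600.
Original = 613 μg/L × 600 = 3.68 × 10⁵ μg/L = 368 mg/L.

368 mg/L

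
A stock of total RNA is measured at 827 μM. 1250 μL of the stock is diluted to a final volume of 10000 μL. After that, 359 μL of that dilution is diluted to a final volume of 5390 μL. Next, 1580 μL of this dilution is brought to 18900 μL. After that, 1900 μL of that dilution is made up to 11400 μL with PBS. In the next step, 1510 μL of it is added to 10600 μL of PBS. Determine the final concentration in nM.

Overall dilution factor = 8 × 15.01 × 11.96 × 6 × 8.020 = 6.91 × 10⁴.
827 μM / 6.91 × 10⁴ = 0.0120 μM = 12.0 nM.

12.0 nM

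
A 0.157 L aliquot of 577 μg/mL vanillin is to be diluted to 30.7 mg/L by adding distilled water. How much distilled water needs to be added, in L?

30.7 mg/L = 30.7 μg/mL.
V₂ = C₁V₁/C₂ = 577 × 0.157 / 30.7 = 2.95 L.
Diluent to add = V₂ − V₁ = 2.95 − 0.157 = 2.79 L.

2.79 L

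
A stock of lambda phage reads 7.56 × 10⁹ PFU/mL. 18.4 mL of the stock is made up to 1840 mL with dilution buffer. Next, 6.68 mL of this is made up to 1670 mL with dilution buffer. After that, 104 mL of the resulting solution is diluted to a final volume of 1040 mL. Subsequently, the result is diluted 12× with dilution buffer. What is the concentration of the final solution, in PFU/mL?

Overall dilution factor = 100 × 250 × 10 × 12 = 3.00 × 10⁶.
7.56 × 10⁹ PFU/mL / 3.00 × 10⁶ = 2520 PFU/mL.

2520 PFU/mL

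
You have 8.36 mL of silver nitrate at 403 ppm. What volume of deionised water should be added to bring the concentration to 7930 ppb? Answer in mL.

416 mL

7930 ppb = 7.93 ppm.
V₂ = C₁V₁/C₂ = 403 × 8.36 / 7.93 = 425 mL.
Diluent to add = V₂ − V₁ = 425 − 8.36 = 416 mL.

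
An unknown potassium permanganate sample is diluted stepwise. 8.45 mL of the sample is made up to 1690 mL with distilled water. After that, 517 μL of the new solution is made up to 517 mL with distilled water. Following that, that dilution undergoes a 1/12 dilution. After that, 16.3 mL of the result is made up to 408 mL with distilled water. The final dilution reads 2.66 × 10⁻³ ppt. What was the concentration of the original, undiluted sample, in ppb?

Overall dilution factor = 200 × 1000 × 12 × 25.03 = 6.01 × 10⁷.
Original = 2.66 × 10⁻³ ppt × 6.01 × 10⁷ = 1.60 × 10⁵ ppt = 160 ppb.

160 ppb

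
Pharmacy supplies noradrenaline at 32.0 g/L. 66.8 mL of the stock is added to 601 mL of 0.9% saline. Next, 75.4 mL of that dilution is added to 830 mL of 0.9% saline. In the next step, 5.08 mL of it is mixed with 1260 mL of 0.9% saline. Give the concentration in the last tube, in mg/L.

Overall dilution factor = 9.997 × 12.01 × 249.0 = 2.99 × 10⁴.
32.0 g/L / 2.99 × 10⁴ = 1.07 × 10⁻³ g/L = 1.07 mg/L.

1.07 mg/L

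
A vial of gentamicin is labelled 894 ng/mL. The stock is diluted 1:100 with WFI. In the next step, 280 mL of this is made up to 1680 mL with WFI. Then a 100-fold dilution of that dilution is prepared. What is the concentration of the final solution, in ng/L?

14.9 ng/L

Overall dilution factor = 100 × 6 × 100 = 6.00 × 10⁴.
894 ng/mL / 6.00 × 10⁴ = 0.0149 ng/mL = 14.9 ng/L.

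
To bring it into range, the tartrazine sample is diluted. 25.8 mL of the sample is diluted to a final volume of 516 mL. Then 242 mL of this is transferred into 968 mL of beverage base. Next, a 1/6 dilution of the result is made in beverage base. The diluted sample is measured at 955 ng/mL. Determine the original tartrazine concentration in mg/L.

573 mg/L

Overall dilution factor = 20 × 5 × 6 = 600.
Original = 955 ng/mL × 600 = 5.73 × 10⁵ ng/mL = 573 mg/L.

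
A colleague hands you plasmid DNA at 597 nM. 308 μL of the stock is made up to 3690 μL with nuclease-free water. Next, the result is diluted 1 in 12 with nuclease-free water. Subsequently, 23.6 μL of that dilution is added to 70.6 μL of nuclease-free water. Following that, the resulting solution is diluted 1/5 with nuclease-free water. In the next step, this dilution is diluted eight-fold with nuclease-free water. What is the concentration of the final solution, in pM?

26.0 pM

Overall dilution factor = 11.98 × 12 × 3.992 × 5 × 8 = 2.30 × 10⁴.
597 nM / 2.30 × 10⁴ = 0.0260 nM = 26.0 pM.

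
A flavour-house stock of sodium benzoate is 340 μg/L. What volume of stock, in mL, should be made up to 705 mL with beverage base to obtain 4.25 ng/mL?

8.81 mL

4.25 ng/mL = 4.25 μg/L.
V₁ = C₂V₂/C₁ = 4.25 × 705 / 340 = 8.81 mL.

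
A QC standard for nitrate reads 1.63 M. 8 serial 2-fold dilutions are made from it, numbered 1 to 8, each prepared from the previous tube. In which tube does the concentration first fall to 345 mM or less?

Tube n has concentration 1.63 M / 2ⁿ.
Need 2ⁿ ≥ 1.63 M / 345 mM = 4.72, so n ≥ 2.24.
First such tube: n = 3.

tube 3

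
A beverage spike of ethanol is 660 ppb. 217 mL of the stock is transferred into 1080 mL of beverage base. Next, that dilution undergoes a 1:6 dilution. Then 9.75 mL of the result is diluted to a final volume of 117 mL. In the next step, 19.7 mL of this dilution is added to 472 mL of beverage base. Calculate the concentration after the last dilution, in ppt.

Overall dilution factor = 5.977 × 6 × 12 × 24.96 = 1.07 × 10⁴.
660 ppb / 1.07 × 10⁴ = 0.0614 ppb = 61.4 ppt.

61.4 ppt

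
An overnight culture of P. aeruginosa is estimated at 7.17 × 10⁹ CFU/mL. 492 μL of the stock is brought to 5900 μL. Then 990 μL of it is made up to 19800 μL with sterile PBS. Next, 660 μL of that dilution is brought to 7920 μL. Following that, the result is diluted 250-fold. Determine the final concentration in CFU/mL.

9970 CFU/mL

Overall dilution factor = 11.99 × 20 × 12 × 250 = 7.20 × 10⁵.
7.17 × 10⁹ CFU/mL / 7.20 × 10⁵ = 9970 CFU/mL.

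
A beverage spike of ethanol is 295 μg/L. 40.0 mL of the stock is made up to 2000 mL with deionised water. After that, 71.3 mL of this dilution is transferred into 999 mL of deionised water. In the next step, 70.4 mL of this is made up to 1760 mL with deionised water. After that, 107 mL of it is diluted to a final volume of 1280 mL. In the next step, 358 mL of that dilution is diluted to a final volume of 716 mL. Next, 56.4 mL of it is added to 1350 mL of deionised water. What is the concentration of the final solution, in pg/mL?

Overall dilution factor = 50 × 15.01 × 25 × 11.96 × 2 × 24.94 = 1.12 × 10⁷.
295 μg/L / 1.12 × 10⁷ = 2.64 × 10⁻⁵ μg/L = 0.0264 pg/mL.

0.0264 pg/mL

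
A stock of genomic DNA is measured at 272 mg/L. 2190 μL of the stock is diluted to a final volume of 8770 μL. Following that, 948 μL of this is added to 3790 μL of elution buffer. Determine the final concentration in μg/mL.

13.6 μg/mL

Overall dilution factor = 4.005 × 4.998 = 20.0.
272 mg/L / 20.0 = 13.6 mg/L = 13.6 μg/mL.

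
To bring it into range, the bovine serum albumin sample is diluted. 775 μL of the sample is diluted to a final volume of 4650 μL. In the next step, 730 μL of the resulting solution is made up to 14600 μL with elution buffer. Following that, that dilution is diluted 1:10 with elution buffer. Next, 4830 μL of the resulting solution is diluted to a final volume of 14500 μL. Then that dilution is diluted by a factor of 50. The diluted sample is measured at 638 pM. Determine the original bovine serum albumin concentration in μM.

Overall dilution factor = 6 × 20 × 10 × 3.002 × 50 = 1.80 × 10⁵.
Original = 638 pM × 1.80 × 10⁵ = 1.15 × 10⁸ pM = 115 μM.

115 μM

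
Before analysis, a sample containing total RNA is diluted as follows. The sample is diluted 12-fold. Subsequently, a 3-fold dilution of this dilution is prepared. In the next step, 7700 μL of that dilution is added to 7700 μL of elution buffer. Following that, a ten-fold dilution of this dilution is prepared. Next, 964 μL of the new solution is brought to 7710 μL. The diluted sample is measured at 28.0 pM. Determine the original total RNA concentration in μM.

0.161 μM

Overall dilution factor = 12 × 3 × 2 × 10 × 7.998 = 5759.
Original = 28.0 pM × 5759 = 1.61 × 10⁵ pM = 0.161 μM.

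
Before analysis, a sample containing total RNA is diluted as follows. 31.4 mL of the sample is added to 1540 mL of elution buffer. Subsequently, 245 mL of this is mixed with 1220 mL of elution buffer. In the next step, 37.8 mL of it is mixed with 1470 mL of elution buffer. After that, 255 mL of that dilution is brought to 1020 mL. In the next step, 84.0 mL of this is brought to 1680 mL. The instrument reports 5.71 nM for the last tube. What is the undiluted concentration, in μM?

Overall dilution factor = 50.04 × 5.980 × 39.89 × 4 × 20 = 9.55 × 10⁵.
Original = 5.71 nM × 9.55 × 10⁵ = 5.45 × 10⁶ nM = 5450 μM.

5450 μM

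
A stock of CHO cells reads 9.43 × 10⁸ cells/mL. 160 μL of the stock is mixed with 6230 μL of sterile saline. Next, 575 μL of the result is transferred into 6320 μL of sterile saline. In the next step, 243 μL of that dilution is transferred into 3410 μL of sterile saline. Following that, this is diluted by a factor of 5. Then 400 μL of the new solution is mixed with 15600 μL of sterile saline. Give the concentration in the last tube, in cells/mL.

655 cells/mL

Overall dilution factor = 39.94 × 11.99 × 15.03 × 5 × 40 = 1.44 × 10⁶.
9.43 × 10⁸ cells/mL / 1.44 × 10⁶ = 655 cells/mL.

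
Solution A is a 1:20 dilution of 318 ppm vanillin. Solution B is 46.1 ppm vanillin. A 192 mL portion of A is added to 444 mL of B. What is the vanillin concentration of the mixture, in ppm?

37.0 ppm

C_A = 318 ppm / 20 = 15.9 ppm.
C_mix = (C_A·V_A + C_B·V_B)/(V_A + V_B) = (15.9×192 + 46.1×444) / 636.0 = 37.0 ppm.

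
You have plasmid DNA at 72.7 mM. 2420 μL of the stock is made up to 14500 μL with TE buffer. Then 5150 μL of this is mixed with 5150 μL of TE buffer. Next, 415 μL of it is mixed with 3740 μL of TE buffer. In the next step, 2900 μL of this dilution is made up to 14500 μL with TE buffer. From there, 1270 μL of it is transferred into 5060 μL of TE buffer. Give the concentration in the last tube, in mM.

0.0243 mM

Overall dilution factor = 5.992 × 2 × 10.01 × 5 × 4.984 = 2990.
72.7 mM / 2990 = 0.0243 mM.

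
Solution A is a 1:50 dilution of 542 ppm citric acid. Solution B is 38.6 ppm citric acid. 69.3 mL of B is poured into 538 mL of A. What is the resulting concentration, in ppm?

C_A = 542 ppm / 50 = 10.8 ppm.
C_mix = (C_A·V_A + C_B·V_B)/(V_A + V_B) = (10.8×538 + 38.6×69.3) / 607.3 = 14.0 ppm.

14.0 ppm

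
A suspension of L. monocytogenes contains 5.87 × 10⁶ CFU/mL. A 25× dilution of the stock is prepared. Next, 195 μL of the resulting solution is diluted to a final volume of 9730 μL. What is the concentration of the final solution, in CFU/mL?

4710 CFU/mL

Overall dilution factor = 25 × 49.90 = 1247.
5.87 × 10⁶ CFU/mL / 1247 = 4710 CFU/mL.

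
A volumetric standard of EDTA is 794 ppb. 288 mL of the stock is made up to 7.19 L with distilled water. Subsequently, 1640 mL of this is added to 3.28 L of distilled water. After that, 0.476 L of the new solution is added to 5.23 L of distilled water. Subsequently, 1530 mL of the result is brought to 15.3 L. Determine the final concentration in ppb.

0.0884 ppb

Overall dilution factor = 24.97 × 3 × 11.99 × 10 = 8978.
794 ppb / 8978 = 0.0884 ppb.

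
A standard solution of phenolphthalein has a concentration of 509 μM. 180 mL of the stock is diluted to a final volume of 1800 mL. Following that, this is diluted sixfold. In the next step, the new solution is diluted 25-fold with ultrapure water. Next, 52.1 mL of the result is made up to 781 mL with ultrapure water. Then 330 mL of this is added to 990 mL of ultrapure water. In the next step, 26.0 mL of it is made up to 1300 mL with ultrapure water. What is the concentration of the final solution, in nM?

Overall dilution factor = 10 × 6 × 25 × 14.99 × 4 × 50 = 4.50 × 10⁶.
509 μM / 4.50 × 10⁶ = 1.13 × 10⁻⁴ μM = 0.113 nM.

0.113 nM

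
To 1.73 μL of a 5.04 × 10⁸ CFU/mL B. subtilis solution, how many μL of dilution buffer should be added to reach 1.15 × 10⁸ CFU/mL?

V₂ = C₁V₁/C₂ = 5.04 × 10⁸ × 1.73 / 1.15 × 10⁸ = 7.58 μL.
Diluent to add = V₂ − V₁ = 7.58 − 1.73 = 5.85 μL.

5.85 μL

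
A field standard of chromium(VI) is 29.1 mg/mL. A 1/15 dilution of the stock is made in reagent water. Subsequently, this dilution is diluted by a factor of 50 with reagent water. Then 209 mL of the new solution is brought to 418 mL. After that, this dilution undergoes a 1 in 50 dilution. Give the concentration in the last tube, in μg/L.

388 μg/L

Overall dilution factor = 15 × 50 × 2 × 50 = 7.50 × 10⁴.
29.1 mg/mL / 7.50 × 10⁴ = 3.88 × 10⁻⁴ mg/mL = 388 μg/L.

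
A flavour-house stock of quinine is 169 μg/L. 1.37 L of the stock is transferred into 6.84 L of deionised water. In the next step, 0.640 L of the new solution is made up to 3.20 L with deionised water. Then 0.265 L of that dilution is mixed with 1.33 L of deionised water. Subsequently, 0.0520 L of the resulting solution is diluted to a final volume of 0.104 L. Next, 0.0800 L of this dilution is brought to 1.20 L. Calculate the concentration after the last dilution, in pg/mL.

31.2 pg/mL

Overall dilution factor = 5.993 × 5 × 6.019 × 2 × 15 = 5410.
169 μg/L / 5410 = 0.0312 μg/L = 31.2 pg/mL.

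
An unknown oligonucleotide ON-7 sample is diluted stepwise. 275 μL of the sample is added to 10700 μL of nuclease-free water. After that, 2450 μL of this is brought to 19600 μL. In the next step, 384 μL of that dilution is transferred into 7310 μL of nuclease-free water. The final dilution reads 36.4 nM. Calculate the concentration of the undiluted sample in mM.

0.233 mM

Overall dilution factor = 39.91 × 8 × 20.04 = 6397.
Original = 36.4 nM × 6397 = 2.33 × 10⁵ nM = 0.233 mM.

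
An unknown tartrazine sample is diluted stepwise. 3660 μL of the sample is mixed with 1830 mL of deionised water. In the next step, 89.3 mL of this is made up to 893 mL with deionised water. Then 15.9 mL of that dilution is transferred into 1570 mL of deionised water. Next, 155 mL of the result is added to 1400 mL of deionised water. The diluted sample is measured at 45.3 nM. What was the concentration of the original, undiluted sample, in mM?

Overall dilution factor = 501 × 10 × 99.74 × 10.03 = 5.01 × 10⁶.
Original = 45.3 nM × 5.01 × 10⁶ = 2.27 × 10⁸ nM = 227 mM.

227 mM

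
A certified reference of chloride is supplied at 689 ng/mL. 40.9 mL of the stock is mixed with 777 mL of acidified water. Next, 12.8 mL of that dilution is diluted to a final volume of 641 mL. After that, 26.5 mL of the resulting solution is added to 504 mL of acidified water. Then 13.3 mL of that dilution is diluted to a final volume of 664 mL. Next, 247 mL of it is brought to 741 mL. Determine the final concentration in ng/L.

0.229 ng/L

Overall dilution factor = 20.00 × 50.08 × 20.02 × 49.92 × 3 = 3.00 × 10⁶.
689 ng/mL / 3.00 × 10⁶ = 2.29 × 10⁻⁴ ng/mL = 0.229 ng/L.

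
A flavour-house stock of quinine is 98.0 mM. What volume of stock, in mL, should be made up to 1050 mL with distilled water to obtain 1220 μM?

13.1 mL

1220 μM = 1.22 mM.
V₁ = C₂V₂/C₁ = 1.22 × 1050 / 98.0 = 13.1 mL.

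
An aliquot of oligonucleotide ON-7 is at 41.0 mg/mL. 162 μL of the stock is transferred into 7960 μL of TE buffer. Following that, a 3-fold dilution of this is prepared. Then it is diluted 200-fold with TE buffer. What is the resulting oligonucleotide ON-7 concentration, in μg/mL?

1.36 μg/mL

Overall dilution factor = 50.14 × 3 × 200 = 3.01 × 10⁴.
41.0 mg/mL / 3.01 × 10⁴ = 1.36 × 10⁻³ mg/mL = 1.36 μg/mL.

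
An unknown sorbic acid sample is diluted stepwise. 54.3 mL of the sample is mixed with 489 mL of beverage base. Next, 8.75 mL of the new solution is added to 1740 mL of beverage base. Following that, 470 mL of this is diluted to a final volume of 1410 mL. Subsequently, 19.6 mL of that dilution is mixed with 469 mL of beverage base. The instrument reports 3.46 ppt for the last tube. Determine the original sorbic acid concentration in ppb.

Overall dilution factor = 10.01 × 199.9 × 3 × 24.93 = 1.50 × 10⁵.
Original = 3.46 ppt × 1.50 × 10⁵ = 5.17 × 10⁵ ppt = 517 ppb.

517 ppb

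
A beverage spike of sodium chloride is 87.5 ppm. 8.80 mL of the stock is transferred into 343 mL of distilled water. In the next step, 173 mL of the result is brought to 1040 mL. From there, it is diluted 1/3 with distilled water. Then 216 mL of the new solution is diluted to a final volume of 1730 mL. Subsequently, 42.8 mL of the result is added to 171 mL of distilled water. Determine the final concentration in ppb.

3.03 ppb

Overall dilution factor = 39.98 × 6.012 × 3 × 8.009 × 4.995 = 2.88 × 10⁴.
87.5 ppm / 2.88 × 10⁴ = 3.03 × 10⁻³ ppm = 3.03 ppb.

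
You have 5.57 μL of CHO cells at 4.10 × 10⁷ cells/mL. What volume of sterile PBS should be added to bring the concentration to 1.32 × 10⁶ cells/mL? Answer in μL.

167 μL

V₂ = C₁V₁/C₂ = 4.10 × 10⁷ × 5.57 / 1.32 × 10⁶ = 173 μL.
Diluent to add = V₂ − V₁ = 173 − 5.57 = 167 μL.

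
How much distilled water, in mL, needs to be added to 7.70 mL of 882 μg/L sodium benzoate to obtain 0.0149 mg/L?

0.0149 mg/L = 14.9 μg/L.
V₂ = C₁V₁/C₂ = 882 × 7.70 / 14.9 = 456 mL.
Diluent to add = V₂ − V₁ = 456 − 7.70 = 448 mL.

448 mL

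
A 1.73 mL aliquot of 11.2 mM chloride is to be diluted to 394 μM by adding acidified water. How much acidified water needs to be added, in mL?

394 μM = 0.394 mM.
V₂ = C₁V₁/C₂ = 11.2 × 1.73 / 0.394 = 49.2 mL.
Diluent to add = V₂ − V₁ = 49.2 − 1.73 = 47.4 mL.

47.4 mL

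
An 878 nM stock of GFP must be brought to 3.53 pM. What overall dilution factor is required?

2.49 × 10⁵

Factor = C₀/C_target = 878 nM / 3.53 pM = 2.49 × 10⁵.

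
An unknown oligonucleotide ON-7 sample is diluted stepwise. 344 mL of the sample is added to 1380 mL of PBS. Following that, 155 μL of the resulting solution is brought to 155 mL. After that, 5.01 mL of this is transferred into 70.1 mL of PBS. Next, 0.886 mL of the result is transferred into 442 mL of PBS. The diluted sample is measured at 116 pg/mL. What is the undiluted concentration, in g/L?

Overall dilution factor = 5.012 × 1000 × 14.99 × 499.9 = 3.76 × 10⁷.
Original = 116 pg/mL × 3.76 × 10⁷ = 4.36 × 10⁹ pg/mL = 4.36 g/L.

4.36 g/L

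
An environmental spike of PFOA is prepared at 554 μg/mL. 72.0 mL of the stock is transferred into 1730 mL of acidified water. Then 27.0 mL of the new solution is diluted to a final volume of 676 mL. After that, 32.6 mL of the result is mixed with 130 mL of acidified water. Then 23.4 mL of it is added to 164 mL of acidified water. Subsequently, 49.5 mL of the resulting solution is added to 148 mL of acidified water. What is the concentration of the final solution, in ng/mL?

Overall dilution factor = 25.03 × 25.04 × 4.988 × 8.009 × 3.990 = 9.99 × 10⁴.
554 μg/mL / 9.99 × 10⁴ = 5.55 × 10⁻³ μg/mL = 5.55 ng/mL.

5.55 ng/mL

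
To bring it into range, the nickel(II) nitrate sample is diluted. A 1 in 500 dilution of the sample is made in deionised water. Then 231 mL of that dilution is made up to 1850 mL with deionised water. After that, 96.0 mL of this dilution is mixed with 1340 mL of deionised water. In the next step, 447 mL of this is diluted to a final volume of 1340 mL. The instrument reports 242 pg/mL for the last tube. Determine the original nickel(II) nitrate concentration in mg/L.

43.5 mg/L

Overall dilution factor = 500 × 8.009 × 14.96 × 2.998 = 1.80 × 10⁵.
Original = 242 pg/mL × 1.80 × 10⁵ = 4.35 × 10⁷ pg/mL = 43.5 mg/L.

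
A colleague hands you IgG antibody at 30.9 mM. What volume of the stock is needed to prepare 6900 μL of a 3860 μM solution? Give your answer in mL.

0.862 mL

3860 μM = 3.86 mM.
V₁ = C₂V₂/C₁ = 3.86 × 6900 / 30.9 = 862 μL = 0.862 mL.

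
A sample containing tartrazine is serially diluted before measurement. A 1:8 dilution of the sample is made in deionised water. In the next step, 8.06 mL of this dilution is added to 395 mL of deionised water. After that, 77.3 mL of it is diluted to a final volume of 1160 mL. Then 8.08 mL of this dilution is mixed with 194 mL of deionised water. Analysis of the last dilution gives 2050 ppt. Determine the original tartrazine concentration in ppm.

308 ppm

Overall dilution factor = 8 × 50.01 × 15.01 × 25.01 = 1.50 × 10⁵.
Original = 2050 ppt × 1.50 × 10⁵ = 3.08 × 10⁸ ppt = 308 ppm.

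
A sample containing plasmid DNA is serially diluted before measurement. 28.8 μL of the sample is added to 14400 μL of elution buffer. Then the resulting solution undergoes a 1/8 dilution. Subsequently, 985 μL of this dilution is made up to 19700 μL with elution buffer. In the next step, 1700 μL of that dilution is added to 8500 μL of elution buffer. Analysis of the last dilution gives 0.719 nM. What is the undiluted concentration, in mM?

Overall dilution factor = 501 × 8 × 20 × 6 = 4.81 × 10⁵.
Original = 0.719 nM × 4.81 × 10⁵ = 3.46 × 10⁵ nM = 0.346 mM.

0.346 mM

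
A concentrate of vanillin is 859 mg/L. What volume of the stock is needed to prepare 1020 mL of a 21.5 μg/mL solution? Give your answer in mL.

21.5 μg/mL = 21.5 mg/L.
V₁ = C₂V₂/C₁ = 21.5 × 1020 / 859 = 25.5 mL.

25.5 mL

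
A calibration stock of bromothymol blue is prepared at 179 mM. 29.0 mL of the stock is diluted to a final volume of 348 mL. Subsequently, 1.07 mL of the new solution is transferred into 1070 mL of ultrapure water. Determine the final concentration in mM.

Overall dilution factor = 12 × 1001 = 1.20 × 10⁴.
179 mM / 1.20 × 10⁴ = 0.0149 mM.

0.0149 mM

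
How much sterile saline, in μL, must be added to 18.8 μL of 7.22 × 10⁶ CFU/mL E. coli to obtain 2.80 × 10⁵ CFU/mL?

466 μL

V₂ = C₁V₁/C₂ = 7.22 × 10⁶ × 18.8 / 2.80 × 10⁵ = 485 μL.
Diluent to add = V₂ − V₁ = 485 − 18.8 = 466 μL.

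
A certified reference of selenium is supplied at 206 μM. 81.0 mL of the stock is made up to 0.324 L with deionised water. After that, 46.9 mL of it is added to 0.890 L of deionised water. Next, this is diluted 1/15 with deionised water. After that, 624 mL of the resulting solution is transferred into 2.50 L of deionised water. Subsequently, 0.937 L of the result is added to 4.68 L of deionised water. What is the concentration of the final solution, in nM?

Overall dilution factor = 4 × 19.98 × 15 × 5.006 × 5.995 = 3.60 × 10⁴.
206 μM / 3.60 × 10⁴ = 5.73 × 10⁻³ μM = 5.73 nM.

5.73 nM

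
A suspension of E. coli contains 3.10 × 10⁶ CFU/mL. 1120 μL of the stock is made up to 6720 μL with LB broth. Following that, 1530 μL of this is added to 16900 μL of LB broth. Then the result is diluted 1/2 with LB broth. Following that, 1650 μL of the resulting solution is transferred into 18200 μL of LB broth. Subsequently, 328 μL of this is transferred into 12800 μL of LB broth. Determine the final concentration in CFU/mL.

44.5 CFU/mL

Overall dilution factor = 6 × 12.05 × 2 × 12.03 × 40.02 = 6.96 × 10⁴.
3.10 × 10⁶ CFU/mL / 6.96 × 10⁴ = 44.5 CFU/mL.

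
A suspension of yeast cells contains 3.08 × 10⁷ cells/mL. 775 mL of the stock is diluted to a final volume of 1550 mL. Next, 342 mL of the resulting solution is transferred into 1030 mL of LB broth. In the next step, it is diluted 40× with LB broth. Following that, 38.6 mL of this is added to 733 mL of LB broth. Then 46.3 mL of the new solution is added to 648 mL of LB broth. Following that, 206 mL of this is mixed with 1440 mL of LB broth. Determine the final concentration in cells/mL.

Overall dilution factor = 2 × 4.012 × 40 × 19.99 × 15.00 × 7.990 = 7.69 × 10⁵.
3.08 × 10⁷ cells/mL / 7.69 × 10⁵ = 40.1 cells/mL.

40.1 cells/mL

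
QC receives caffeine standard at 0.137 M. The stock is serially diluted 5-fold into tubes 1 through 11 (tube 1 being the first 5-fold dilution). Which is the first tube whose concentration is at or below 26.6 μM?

tube 6

Tube n has concentration 0.137 M / 5ⁿ.
Need 5ⁿ ≥ 0.137 M / 26.6 μM = 5150, so n ≥ 5.31.
First such tube: n = 6.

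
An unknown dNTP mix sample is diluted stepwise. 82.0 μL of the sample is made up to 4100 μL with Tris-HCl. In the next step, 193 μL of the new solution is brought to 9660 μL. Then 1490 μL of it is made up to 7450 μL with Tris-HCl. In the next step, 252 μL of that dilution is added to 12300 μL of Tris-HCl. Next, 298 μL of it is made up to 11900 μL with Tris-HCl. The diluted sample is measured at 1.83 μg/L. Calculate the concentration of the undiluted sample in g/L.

45.5 g/L

Overall dilution factor = 50 × 50.05 × 5 × 49.81 × 39.93 = 2.49 × 10⁷.
Original = 1.83 μg/L × 2.49 × 10⁷ = 4.55 × 10⁷ μg/L = 45.5 g/L.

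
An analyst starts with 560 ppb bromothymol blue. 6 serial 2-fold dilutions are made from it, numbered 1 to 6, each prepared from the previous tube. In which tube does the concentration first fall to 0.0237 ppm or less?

tube 5

Tube n has concentration 560 ppb / 2ⁿ.
Need 2ⁿ ≥ 560 ppb / 0.0237 ppm = 23.6, so n ≥ 4.56.
First such tube: n = 5.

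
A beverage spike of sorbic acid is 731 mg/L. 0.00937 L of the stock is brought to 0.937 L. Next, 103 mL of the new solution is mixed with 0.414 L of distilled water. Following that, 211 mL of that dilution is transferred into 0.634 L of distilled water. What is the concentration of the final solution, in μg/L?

Overall dilution factor = 100 × 5.019 × 4.005 = 2010.
731 mg/L / 2010 = 0.364 mg/L = 364 μg/L.

364 μg/L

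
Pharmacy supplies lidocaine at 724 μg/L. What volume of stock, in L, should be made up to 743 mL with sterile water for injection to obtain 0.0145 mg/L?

0.0149 L

0.0145 mg/L = 14.5 μg/L.
V₁ = C₂V₂/C₁ = 14.5 × 743 / 724 = 14.9 mL = 0.0149 L.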